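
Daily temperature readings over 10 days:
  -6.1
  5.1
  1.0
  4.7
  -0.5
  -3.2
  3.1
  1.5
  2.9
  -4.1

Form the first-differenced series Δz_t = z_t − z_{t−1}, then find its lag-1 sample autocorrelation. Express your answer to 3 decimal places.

First differences Δz: 11.2, -4.1, 3.7, -5.2, -2.7, 6.3, -1.6, 1.4, -7.0
Mean of differences = 0.2222
Numerator Σ(Δz_t−Δz̄)(Δz_{t+1}−Δz̄) = -104.9805
Denominator Σ(Δz_t−Δz̄)² = 283.0356
r_1(Δz) = -104.9805 / 283.0356 = -0.371

-0.371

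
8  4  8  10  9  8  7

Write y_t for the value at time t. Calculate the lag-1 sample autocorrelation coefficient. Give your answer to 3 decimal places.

0.076

Mean ȳ = (8 + 4 + 8 + 10 + 9 + 8 + 7)/7 = 7.7143
Σ(y_t−ȳ)(y_{t+1}−ȳ) = (-1.0612) + (-1.0612) + (0.6531) + (2.9388) + (0.3673) + (-0.2041) = 1.6327
Denominator Σ(y_t−ȳ)² = 21.4286
r_1 = 1.6327 / 21.4286 = 0.076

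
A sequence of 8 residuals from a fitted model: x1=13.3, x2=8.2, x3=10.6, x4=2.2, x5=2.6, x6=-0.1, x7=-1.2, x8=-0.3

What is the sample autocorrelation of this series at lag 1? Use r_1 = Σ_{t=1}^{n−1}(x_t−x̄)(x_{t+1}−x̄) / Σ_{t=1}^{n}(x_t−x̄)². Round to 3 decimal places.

0.502

Mean x̄ = (13.3 + 8.2 + 10.6 + 2.2 + 2.6 − 0.1 − 1.2 − 0.3)/8 = 4.4125
Deviations from mean: 8.8875, 3.7875, 6.1875, -2.2125, -1.8125, -4.5125, -5.6125, -4.7125
Σ(x_t−x̄)(x_{t+1}−x̄) = (33.6614) + (23.4352) + (-13.6898) + (4.0102) + (8.1789) + (25.3264) + (26.4489) = 107.3711
Denominator Σ(x_t−x̄)² = 213.8688
r_1 = 107.3711 / 213.8688 = 0.502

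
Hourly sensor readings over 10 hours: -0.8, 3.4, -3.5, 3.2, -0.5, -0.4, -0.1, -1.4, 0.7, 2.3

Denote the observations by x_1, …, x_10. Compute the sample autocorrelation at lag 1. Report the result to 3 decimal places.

Mean x̄ = (-0.8 + 3.4 − 3.5 + 3.2 − 0.5 − 0.4 − 0.1 − 1.4 + 0.7 + 2.3)/10 = 0.2900
Numerator Σ_{t=1}^{9}(x_t−x̄)(x_{t+1}−x̄) = -26.9001
Denominator Σ(x_t−x̄)² = 42.0090
r_1 = -26.9001 / 42.0090 = -0.640

-0.640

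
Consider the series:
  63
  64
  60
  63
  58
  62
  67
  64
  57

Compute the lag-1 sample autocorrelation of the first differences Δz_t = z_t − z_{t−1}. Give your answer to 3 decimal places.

First differences Δz: 1, -4, 3, -5, 4, 5, -3, -7
Mean of differences = -0.7500
Numerator Σ(Δz_t−Δz̄)(Δz_{t+1}−Δz̄) = -25.5625
Denominator Σ(Δz_t−Δz̄)² = 145.5000
r_1(Δz) = -25.5625 / 145.5000 = -0.176

-0.176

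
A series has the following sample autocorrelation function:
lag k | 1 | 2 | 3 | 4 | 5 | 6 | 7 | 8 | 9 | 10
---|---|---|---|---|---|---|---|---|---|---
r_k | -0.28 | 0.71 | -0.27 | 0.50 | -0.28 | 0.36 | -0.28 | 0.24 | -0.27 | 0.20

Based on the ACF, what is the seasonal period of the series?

The largest autocorrelation is r_2 = 0.71, with weaker echoes at lags 4 (0.50), 6 (0.36), 8 (0.24) and 10 (0.20); the remaining lags stay at or below -0.27.
The dominant spike at lag 2 indicates a seasonal period of 2.

2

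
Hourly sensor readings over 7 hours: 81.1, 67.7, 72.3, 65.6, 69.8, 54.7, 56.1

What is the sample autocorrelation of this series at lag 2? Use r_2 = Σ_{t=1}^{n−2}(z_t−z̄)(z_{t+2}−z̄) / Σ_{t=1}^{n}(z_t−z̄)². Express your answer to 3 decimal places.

0.152

Mean z̄ = (81.1 + 67.7 + 72.3 + 65.6 + 69.8 + 54.7 + 56.1)/7 = 66.7571
Deviations from mean: 14.3429, 0.9429, 5.5429, -1.1571, 3.0429, -12.0571, -10.6571
Numerator Σ_{t=1}^{5}(z_t−z̄)(z_{t+2}−z̄) = 76.7992
Denominator Σ(z_t−z̄)² = 506.8771
r_2 = 76.7992 / 506.8771 = 0.152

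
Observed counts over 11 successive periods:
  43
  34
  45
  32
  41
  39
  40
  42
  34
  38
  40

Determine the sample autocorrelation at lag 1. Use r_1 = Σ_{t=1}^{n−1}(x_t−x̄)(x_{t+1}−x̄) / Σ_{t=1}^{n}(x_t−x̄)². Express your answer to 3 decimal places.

Mean x̄ = (43 + 34 + 45 + 32 + 41 + 39 + 40 + 42 + 34 + 38 + 40)/11 = 38.9091
Numerator Σ_{t=1}^{10}(x_t−x̄)(x_{t+1}−x̄) = -114.5537
Denominator Σ(x_t−x̄)² = 166.9091
r_1 = -114.5537 / 166.9091 = -0.686

-0.686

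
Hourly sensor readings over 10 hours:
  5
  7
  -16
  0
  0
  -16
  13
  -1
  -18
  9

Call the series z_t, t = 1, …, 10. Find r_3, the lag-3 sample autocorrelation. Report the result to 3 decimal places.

Mean z̄ = (5 + 7 − 16 + 0 + 0 − 16 + 13 − 1 − 18 + 9)/10 = -1.7000
Numerator Σ_{t=1}^{7}(z_t−z̄)(z_{t+3}−z̄) = 647.2300
Denominator Σ(z_t−z̄)² = 1132.1000
r_3 = 647.2300 / 1132.1000 = 0.572

0.572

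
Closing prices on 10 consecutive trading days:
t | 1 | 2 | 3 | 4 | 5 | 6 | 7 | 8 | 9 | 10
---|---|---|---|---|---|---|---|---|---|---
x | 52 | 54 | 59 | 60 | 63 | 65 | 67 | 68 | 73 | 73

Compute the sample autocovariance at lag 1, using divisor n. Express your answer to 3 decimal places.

32.284

Mean x̄ = (52 + 54 + 59 + 60 + 63 + 65 + 67 + 68 + 73 + 73)/10 = 63.4000
Σ_{t=1}^{9}(x_t−x̄)(x_{t+1}−x̄) = 322.8400
γ_1 = 322.8400 / 10 = 32.284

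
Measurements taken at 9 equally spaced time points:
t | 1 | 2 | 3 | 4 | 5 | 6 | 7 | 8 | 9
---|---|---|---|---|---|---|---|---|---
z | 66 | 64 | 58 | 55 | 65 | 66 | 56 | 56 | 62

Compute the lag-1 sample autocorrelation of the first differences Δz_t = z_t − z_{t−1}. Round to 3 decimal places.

First differences Δz: -2, -6, -3, 10, 1, -10, 0, 6
Mean of differences = -0.5000
Numerator Σ(Δz_t−Δz̄)(Δz_{t+1}−Δz̄) = -4.2500
Denominator Σ(Δz_t−Δz̄)² = 284.0000
r_1(Δz) = -4.2500 / 284.0000 = -0.015

-0.015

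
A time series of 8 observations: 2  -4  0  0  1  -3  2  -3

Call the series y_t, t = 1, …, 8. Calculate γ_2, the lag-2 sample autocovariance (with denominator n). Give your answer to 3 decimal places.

1.121

Mean ȳ = (2 − 4 + 0 + 0 + 1 − 3 + 2 − 3)/8 = -0.6250
Deviations: 2.6250, -3.3750, 0.6250, 0.6250, 1.6250, -2.3750, 2.6250, -2.3750
Σ_{t=1}^{6}(y_t−ȳ)(y_{t+2}−ȳ) = 8.9688
γ_2 = 8.9688 / 8 = 1.121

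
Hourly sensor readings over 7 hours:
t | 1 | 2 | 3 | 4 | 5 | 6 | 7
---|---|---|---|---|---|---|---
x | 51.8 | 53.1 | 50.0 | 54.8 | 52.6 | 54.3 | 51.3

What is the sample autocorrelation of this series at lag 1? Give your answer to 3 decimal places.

-0.560

Mean x̄ = (51.8 + 53.1 + 50.0 + 54.8 + 52.6 + 54.3 + 51.3)/7 = 52.5571
Deviations from mean: -0.7571, 0.5429, -2.5571, 2.2429, 0.0429, 1.7429, -1.2571
Σ(x_t−x̄)(x_{t+1}−x̄) = (-0.4110) + (-1.3882) + (-5.7353) + (0.0961) + (0.0747) + (-2.1910) = -9.5547
Denominator Σ(x_t−x̄)² = 17.0571
r_1 = -9.5547 / 17.0571 = -0.560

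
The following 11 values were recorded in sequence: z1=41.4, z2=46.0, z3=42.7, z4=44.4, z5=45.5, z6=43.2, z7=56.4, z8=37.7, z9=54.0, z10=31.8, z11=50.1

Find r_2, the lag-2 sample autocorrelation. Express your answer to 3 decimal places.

Mean z̄ = (41.4 + 46.0 + 42.7 + 44.4 + 45.5 + 43.2 + 56.4 + 37.7 + 54.0 + 31.8 + 50.1)/11 = 44.8364
Numerator Σ_{t=1}^{9}(z_t−z̄)(z_{t+2}−z̄) = 272.7128
Denominator Σ(z_t−z̄)² = 487.3055
r_2 = 272.7128 / 487.3055 = 0.560

0.560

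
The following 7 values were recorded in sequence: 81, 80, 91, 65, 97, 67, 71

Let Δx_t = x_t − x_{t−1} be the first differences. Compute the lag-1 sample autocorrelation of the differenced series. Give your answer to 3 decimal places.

-0.821

First differences Δx: -1, 11, -26, 32, -30, 4
Mean of differences = -1.6667
Numerator Σ(Δx_t−Δx̄)(Δx_{t+1}−Δx̄) = -2233.4444
Denominator Σ(Δx_t−Δx̄)² = 2721.3333
r_1(Δx) = -2233.4444 / 2721.3333 = -0.821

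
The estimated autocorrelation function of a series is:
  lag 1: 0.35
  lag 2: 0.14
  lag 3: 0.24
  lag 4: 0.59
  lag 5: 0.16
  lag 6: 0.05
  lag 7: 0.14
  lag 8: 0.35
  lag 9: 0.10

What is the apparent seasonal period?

4

The largest autocorrelation is r_4 = 0.59; the remaining lags stay at or below 0.35. The elevated value at lag 1 (0.35), dropping to 0.14 at lag 2, reflects decaying short-term dependence rather than seasonality.
The dominant spike at lag 4 indicates a seasonal period of 4.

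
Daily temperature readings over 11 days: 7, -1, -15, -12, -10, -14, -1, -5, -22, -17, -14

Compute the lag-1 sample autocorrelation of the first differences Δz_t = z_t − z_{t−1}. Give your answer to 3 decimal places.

First differences Δz: -8, -14, 3, 2, -4, 13, -4, -17, 5, 3
Mean of differences = -2.1000
Numerator Σ(Δz_t−Δz̄)(Δz_{t+1}−Δz̄) = -76.0100
Denominator Σ(Δz_t−Δz̄)² = 752.9000
r_1(Δz) = -76.0100 / 752.9000 = -0.101

-0.101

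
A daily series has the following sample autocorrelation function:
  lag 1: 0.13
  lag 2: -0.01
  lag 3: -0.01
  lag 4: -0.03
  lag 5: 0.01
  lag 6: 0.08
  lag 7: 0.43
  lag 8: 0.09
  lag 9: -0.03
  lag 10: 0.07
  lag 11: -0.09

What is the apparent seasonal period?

7

The largest autocorrelation is r_7 = 0.43; the remaining lags stay at or below 0.13.
The dominant spike at lag 7 indicates a seasonal period of 7.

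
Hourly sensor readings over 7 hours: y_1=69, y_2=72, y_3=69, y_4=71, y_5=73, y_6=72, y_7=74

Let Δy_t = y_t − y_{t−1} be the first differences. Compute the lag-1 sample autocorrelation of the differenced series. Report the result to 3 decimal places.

First differences Δy: 3, -3, 2, 2, -1, 2
Mean of differences = 0.8333
Numerator Σ(Δy_t−Δȳ)(Δy_{t+1}−Δȳ) = -15.6944
Denominator Σ(Δy_t−Δȳ)² = 26.8333
r_1(Δy) = -15.6944 / 26.8333 = -0.585

-0.585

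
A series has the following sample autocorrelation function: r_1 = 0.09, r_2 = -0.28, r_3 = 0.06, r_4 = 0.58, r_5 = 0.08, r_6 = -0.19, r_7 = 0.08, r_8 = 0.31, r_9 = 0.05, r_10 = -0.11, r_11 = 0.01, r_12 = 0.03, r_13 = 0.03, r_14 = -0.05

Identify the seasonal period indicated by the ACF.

The largest autocorrelation is r_4 = 0.58, with a weaker echo at lag 8 (0.31); the remaining lags stay at or below 0.09.
The dominant spike at lag 4 indicates a seasonal period of 4.

4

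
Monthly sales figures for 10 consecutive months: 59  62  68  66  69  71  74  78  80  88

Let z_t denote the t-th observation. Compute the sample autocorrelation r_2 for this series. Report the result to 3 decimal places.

Mean z̄ = (59 + 62 + 68 + 66 + 69 + 71 + 74 + 78 + 80 + 88)/10 = 71.5000
Numerator Σ_{t=1}^{8}(z_t−z̄)(z_{t+2}−z̄) = 226.5000
Denominator Σ(z_t−z̄)² = 688.5000
r_2 = 226.5000 / 688.5000 = 0.329

0.329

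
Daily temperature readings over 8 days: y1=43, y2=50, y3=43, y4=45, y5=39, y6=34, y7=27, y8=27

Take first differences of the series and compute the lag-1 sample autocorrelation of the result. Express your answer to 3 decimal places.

-0.386

First differences Δy: 7, -7, 2, -6, -5, -7, 0
Mean of differences = -2.2857
Numerator Σ(Δy_t−Δȳ)(Δy_{t+1}−Δȳ) = -67.7959
Denominator Σ(Δy_t−Δȳ)² = 175.4286
r_1(Δy) = -67.7959 / 175.4286 = -0.386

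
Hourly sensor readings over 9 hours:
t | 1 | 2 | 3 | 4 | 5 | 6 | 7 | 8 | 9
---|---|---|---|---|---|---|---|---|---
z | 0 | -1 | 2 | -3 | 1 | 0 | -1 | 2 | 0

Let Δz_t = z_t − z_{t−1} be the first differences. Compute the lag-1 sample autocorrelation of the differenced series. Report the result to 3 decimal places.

First differences Δz: -1, 3, -5, 4, -1, -1, 3, -2
Mean of differences = 0.0000
Numerator Σ(Δz_t−Δz̄)(Δz_{t+1}−Δz̄) = -50.0000
Denominator Σ(Δz_t−Δz̄)² = 66.0000
r_1(Δz) = -50.0000 / 66.0000 = -0.758

-0.758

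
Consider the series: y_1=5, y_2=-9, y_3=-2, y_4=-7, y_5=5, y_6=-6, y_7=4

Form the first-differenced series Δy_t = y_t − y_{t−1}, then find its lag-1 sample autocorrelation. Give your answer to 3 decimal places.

-0.684

First differences Δy: -14, 7, -5, 12, -11, 10
Mean of differences = -0.1667
Numerator Σ(Δy_t−Δȳ)(Δy_{t+1}−Δȳ) = -434.5278
Denominator Σ(Δy_t−Δȳ)² = 634.8333
r_1(Δy) = -434.5278 / 634.8333 = -0.684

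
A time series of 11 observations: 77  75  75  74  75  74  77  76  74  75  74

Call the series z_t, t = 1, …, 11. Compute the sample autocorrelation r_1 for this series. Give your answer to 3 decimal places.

Mean z̄ = (77 + 75 + 75 + 74 + 75 + 74 + 77 + 76 + 74 + 75 + 74)/11 = 75.0909
Numerator Σ_{t=1}^{10}(z_t−z̄)(z_{t+1}−z̄) = -1.0083
Denominator Σ(z_t−z̄)² = 12.9091
r_1 = -1.0083 / 12.9091 = -0.078

-0.078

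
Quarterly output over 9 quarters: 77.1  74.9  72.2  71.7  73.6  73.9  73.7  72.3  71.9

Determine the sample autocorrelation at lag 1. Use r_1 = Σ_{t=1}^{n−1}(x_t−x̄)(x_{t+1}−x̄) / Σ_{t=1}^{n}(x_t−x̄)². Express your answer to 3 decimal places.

Mean x̄ = (77.1 + 74.9 + 72.2 + 71.7 + 73.6 + 73.9 + 73.7 + 72.3 + 71.9)/9 = 73.4778
Numerator Σ_{t=1}^{8}(x_t−x̄)(x_{t+1}−x̄) = 7.1306
Denominator Σ(x_t−x̄)² = 24.0556
r_1 = 7.1306 / 24.0556 = 0.296

0.296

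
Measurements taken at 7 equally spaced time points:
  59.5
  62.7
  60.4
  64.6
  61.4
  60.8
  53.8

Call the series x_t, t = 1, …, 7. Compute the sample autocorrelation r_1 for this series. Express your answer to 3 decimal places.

Mean x̄ = (59.5 + 62.7 + 60.4 + 64.6 + 61.4 + 60.8 + 53.8)/7 = 60.4571
Numerator Σ_{t=1}^{6}(x_t−x̄)(x_{t+1}−x̄) = -0.5647
Denominator Σ(x_t−x̄)² = 68.4371
r_1 = -0.5647 / 68.4371 = -0.008

-0.008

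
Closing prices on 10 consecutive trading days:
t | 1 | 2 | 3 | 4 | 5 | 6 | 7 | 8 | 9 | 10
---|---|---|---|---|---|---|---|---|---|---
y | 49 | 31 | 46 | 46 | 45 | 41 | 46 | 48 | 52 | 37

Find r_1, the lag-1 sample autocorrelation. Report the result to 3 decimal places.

Mean ȳ = (49 + 31 + 46 + 46 + 45 + 41 + 46 + 48 + 52 + 37)/10 = 44.1000
Numerator Σ_{t=1}^{9}(y_t−ȳ)(y_{t+1}−ȳ) = -110.3100
Denominator Σ(y_t−ȳ)² = 344.9000
r_1 = -110.3100 / 344.9000 = -0.320

-0.320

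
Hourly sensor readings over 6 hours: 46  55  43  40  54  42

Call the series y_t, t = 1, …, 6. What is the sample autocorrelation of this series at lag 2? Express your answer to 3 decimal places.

Mean ȳ = (46 + 55 + 43 + 40 + 54 + 42)/6 = 46.6667
Deviations from mean: -0.6667, 8.3333, -3.6667, -6.6667, 7.3333, -4.6667
Σ(y_t−ȳ)(y_{t+2}−ȳ) = (2.4444) + (-55.5556) + (-26.8889) + (31.1111) = -48.8889
Denominator Σ(y_t−ȳ)² = 203.3333
r_2 = -48.8889 / 203.3333 = -0.240

-0.240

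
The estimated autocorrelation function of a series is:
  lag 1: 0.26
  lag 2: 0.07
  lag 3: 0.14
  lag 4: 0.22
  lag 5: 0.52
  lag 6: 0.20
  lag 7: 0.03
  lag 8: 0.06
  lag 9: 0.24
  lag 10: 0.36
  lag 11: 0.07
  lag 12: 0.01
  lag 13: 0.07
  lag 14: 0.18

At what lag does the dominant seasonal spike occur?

5

The largest autocorrelation is r_5 = 0.52, with a weaker echo at lag 10 (0.36); the remaining lags stay at or below 0.26. The elevated value at lag 1 (0.26), dropping to 0.07 at lag 2, reflects decaying short-term dependence rather than seasonality.
The dominant spike at lag 5 indicates a seasonal period of 5.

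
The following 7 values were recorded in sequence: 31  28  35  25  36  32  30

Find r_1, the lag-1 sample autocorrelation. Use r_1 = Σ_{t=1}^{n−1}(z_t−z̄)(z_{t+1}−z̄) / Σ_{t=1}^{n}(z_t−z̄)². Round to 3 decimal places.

-0.705

Mean z̄ = (31 + 28 + 35 + 25 + 36 + 32 + 30)/7 = 31.0000
Deviations from mean: 0.0000, -3.0000, 4.0000, -6.0000, 5.0000, 1.0000, -1.0000
Numerator Σ_{t=1}^{6}(z_t−z̄)(z_{t+1}−z̄) = -62.0000
Denominator Σ(z_t−z̄)² = 88.0000
r_1 = -62.0000 / 88.0000 = -0.705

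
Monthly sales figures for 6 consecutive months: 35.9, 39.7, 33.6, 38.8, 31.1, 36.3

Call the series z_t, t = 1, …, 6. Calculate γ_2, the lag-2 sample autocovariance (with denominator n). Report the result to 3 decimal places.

Mean z̄ = (35.9 + 39.7 + 33.6 + 38.8 + 31.1 + 36.3)/6 = 35.9000
Σ_{t=1}^{4}(z_t−z̄)(z_{t+2}−z̄) = 23.2200
γ_2 = 23.2200 / 6 = 3.870

3.870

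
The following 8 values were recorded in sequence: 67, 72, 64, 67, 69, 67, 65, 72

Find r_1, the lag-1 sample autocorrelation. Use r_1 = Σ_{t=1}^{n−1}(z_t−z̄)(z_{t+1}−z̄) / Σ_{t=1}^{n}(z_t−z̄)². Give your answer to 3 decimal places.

-0.452

Mean z̄ = (67 + 72 + 64 + 67 + 69 + 67 + 65 + 72)/8 = 67.8750
Deviations from mean: -0.8750, 4.1250, -3.8750, -0.8750, 1.1250, -0.8750, -2.8750, 4.1250
Σ(z_t−z̄)(z_{t+1}−z̄) = (-3.6094) + (-15.9844) + (3.3906) + (-0.9844) + (-0.9844) + (2.5156) + (-11.8594) = -27.5156
Denominator Σ(z_t−z̄)² = 60.8750
r_1 = -27.5156 / 60.8750 = -0.452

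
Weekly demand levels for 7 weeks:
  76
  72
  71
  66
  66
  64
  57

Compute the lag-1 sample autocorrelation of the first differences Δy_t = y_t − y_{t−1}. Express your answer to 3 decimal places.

First differences Δy: -4, -1, -5, 0, -2, -7
Mean of differences = -3.1667
Numerator Σ(Δy_t−Δȳ)(Δy_{t+1}−Δȳ) = -12.3611
Denominator Σ(Δy_t−Δȳ)² = 34.8333
r_1(Δy) = -12.3611 / 34.8333 = -0.355

-0.355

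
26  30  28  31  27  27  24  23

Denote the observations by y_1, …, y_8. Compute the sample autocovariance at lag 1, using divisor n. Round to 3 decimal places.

Mean ȳ = (26 + 30 + 28 + 31 + 27 + 27 + 24 + 23)/8 = 27.0000
Deviations: -1.0000, 3.0000, 1.0000, 4.0000, 0.0000, 0.0000, -3.0000, -4.0000
Σ_{t=1}^{7}(y_t−ȳ)(y_{t+1}−ȳ) = 16.0000
γ_1 = 16.0000 / 8 = 2.000

2.000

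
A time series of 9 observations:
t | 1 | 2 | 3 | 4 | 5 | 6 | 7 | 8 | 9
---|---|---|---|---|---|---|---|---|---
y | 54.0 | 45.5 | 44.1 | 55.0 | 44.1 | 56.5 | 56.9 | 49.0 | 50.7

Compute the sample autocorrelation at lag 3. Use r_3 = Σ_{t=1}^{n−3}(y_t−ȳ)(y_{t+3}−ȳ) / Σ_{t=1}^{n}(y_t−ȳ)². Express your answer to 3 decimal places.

0.221

Mean ȳ = (54.0 + 45.5 + 44.1 + 55.0 + 44.1 + 56.5 + 56.9 + 49.0 + 50.7)/9 = 50.6444
Σ(y_t−ȳ)(y_{t+3}−ȳ) = (14.6153) + (33.6675) + (-38.3214) + (27.2464) + (10.7620) + (0.3253) = 48.2952
Denominator Σ(y_t−ȳ)² = 218.4822
r_3 = 48.2952 / 218.4822 = 0.221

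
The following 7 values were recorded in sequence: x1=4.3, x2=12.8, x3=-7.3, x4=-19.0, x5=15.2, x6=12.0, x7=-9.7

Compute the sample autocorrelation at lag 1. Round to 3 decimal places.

-0.133

Mean x̄ = (4.3 + 12.8 − 7.3 − 19.0 + 15.2 + 12.0 − 9.7)/7 = 1.1857
Deviations from mean: 3.1143, 11.6143, -8.4857, -20.1857, 14.0143, 10.8143, -10.8857
Numerator Σ_{t=1}^{6}(x_t−x̄)(x_{t+1}−x̄) = -140.1502
Denominator Σ(x_t−x̄)² = 1055.9086
r_1 = -140.1502 / 1055.9086 = -0.133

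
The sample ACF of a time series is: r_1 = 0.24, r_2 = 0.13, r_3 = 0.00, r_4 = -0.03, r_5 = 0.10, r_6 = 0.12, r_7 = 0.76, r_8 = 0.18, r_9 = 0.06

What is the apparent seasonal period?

7

The largest autocorrelation is r_7 = 0.76; the remaining lags stay at or below 0.24. The elevated value at lag 1 (0.24), dropping to 0.13 at lag 2, reflects decaying short-term dependence rather than seasonality.
The dominant spike at lag 7 indicates a seasonal period of 7.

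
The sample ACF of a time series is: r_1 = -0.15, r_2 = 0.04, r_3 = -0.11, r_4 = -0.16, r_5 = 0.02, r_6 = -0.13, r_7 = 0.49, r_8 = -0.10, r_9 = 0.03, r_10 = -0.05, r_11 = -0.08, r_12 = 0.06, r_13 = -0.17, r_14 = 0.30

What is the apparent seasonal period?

7

The largest autocorrelation is r_7 = 0.49, with a weaker echo at lag 14 (0.30); the remaining lags stay at or below 0.06.
The dominant spike at lag 7 indicates a seasonal period of 7.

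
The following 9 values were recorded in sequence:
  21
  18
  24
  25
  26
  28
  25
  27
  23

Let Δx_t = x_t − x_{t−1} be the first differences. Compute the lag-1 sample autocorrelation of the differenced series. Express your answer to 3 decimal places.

-0.394

First differences Δx: -3, 6, 1, 1, 2, -3, 2, -4
Mean of differences = 0.2500
Numerator Σ(Δx_t−Δx̄)(Δx_{t+1}−Δx̄) = -31.3125
Denominator Σ(Δx_t−Δx̄)² = 79.5000
r_1(Δx) = -31.3125 / 79.5000 = -0.394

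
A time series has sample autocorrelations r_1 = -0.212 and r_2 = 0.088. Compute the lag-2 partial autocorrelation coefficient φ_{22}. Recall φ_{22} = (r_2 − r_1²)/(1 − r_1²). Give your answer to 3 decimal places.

φ_{22} = (r_2 − r_1²) / (1 − r_1²)
r_1² = (-0.212)² = 0.044944
Numerator = 0.088 − 0.0449 = 0.0431; denominator = 1 − 0.0449 = 0.9551
φ_{22} = 0.0431 / 0.9551 = 0.045

0.045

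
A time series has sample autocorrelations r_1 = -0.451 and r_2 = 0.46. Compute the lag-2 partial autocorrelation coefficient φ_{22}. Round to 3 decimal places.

φ_{22} = (r_2 − r_1²) / (1 − r_1²)
r_1² = (-0.451)² = 0.203401
Numerator = 0.46 − 0.2034 = 0.2566; denominator = 1 − 0.2034 = 0.7966
φ_{22} = 0.2566 / 0.7966 = 0.322

0.322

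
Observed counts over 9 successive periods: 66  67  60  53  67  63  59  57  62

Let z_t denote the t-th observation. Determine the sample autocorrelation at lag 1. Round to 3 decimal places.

-0.020

Mean z̄ = (66 + 67 + 60 + 53 + 67 + 63 + 59 + 57 + 62)/9 = 61.5556
Numerator Σ_{t=1}^{8}(z_t−z̄)(z_{t+1}−z̄) = -3.7531
Denominator Σ(z_t−z̄)² = 184.2222
r_1 = -3.7531 / 184.2222 = -0.020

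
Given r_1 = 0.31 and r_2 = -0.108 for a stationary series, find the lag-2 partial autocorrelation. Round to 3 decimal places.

-0.226

φ_{22} = (r_2 − r_1²) / (1 − r_1²)
r_1² = (0.31)² = 0.0961
Numerator = -0.108 − 0.0961 = -0.2041; denominator = 1 − 0.0961 = 0.9039
φ_{22} = -0.2041 / 0.9039 = -0.226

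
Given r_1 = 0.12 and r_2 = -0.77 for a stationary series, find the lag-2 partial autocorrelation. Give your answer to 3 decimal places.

φ_{22} = (r_2 − r_1²) / (1 − r_1²)
r_1² = (0.12)² = 0.0144
Numerator = -0.77 − 0.0144 = -0.7844; denominator = 1 − 0.0144 = 0.9856
φ_{22} = -0.7844 / 0.9856 = -0.796

-0.796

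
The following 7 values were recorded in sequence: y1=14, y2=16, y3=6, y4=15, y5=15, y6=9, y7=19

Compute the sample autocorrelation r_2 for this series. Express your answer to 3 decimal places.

Mean ȳ = (14 + 16 + 6 + 15 + 15 + 9 + 19)/7 = 13.4286
Deviations from mean: 0.5714, 2.5714, -7.4286, 1.5714, 1.5714, -4.4286, 5.5714
Σ(y_t−ȳ)(y_{t+2}−ȳ) = (-4.2449) + (4.0408) + (-11.6735) + (-6.9592) + (8.7551) = -10.0816
Denominator Σ(y_t−ȳ)² = 117.7143
r_2 = -10.0816 / 117.7143 = -0.086

-0.086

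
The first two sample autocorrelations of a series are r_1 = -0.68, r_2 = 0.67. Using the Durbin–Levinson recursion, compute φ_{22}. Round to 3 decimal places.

φ_{22} = (r_2 − r_1²) / (1 − r_1²)
r_1² = (-0.68)² = 0.4624
Numerator = 0.67 − 0.4624 = 0.2076; denominator = 1 − 0.4624 = 0.5376
φ_{22} = 0.2076 / 0.5376 = 0.386

0.386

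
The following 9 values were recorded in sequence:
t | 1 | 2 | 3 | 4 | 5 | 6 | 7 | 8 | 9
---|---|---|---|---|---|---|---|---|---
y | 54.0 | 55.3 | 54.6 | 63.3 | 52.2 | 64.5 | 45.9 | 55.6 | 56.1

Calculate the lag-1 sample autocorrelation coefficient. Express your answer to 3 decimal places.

Mean ȳ = (54.0 + 55.3 + 54.6 + 63.3 + 52.2 + 64.5 + 45.9 + 55.6 + 56.1)/9 = 55.7222
Numerator Σ_{t=1}^{8}(y_t−ȳ)(y_{t+1}−ȳ) = -149.9738
Denominator Σ(y_t−ȳ)² = 247.9156
r_1 = -149.9738 / 247.9156 = -0.605

-0.605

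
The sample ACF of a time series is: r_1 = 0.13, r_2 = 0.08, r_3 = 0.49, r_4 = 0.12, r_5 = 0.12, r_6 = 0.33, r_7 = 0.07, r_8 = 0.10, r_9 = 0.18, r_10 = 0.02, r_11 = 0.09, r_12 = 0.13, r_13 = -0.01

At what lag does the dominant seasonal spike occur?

The largest autocorrelation is r_3 = 0.49, with weaker echoes at lags 6 (0.33) and 9 (0.18); the remaining lags stay at or below 0.13.
The dominant spike at lag 3 indicates a seasonal period of 3.

3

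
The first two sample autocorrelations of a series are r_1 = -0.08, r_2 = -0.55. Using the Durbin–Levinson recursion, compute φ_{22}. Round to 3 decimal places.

-0.560

φ_{22} = (r_2 − r_1²) / (1 − r_1²)
r_1² = (-0.08)² = 0.0064
Numerator = -0.55 − 0.0064 = -0.5564; denominator = 1 − 0.0064 = 0.9936
φ_{22} = -0.5564 / 0.9936 = -0.560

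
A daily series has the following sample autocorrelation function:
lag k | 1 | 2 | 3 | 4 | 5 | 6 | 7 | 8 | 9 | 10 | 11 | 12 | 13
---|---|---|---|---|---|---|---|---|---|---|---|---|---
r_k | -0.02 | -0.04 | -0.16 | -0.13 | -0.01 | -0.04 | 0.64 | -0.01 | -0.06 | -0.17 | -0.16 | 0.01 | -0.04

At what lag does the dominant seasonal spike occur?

7

The largest autocorrelation is r_7 = 0.64; the remaining lags stay at or below 0.01.
The dominant spike at lag 7 indicates a seasonal period of 7.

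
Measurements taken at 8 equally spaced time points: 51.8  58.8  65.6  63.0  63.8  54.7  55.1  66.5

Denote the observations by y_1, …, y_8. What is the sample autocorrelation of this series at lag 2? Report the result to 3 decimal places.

-0.444

Mean ȳ = (51.8 + 58.8 + 65.6 + 63.0 + 63.8 + 54.7 + 55.1 + 66.5)/8 = 59.9125
Σ(y_t−ȳ)(y_{t+2}−ȳ) = (-46.1398) + (-3.4348) + (22.1102) + (-16.0936) + (-18.7086) + (-34.3373) = -96.6041
Denominator Σ(y_t−ȳ)² = 217.7688
r_2 = -96.6041 / 217.7688 = -0.444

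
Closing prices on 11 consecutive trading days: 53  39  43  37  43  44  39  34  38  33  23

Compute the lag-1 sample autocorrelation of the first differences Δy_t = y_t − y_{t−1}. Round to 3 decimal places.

-0.277

First differences Δy: -14, 4, -6, 6, 1, -5, -5, 4, -5, -10
Mean of differences = -3.0000
Numerator Σ(Δy_t−Δȳ)(Δy_{t+1}−Δȳ) = -107.0000
Denominator Σ(Δy_t−Δȳ)² = 386.0000
r_1(Δy) = -107.0000 / 386.0000 = -0.277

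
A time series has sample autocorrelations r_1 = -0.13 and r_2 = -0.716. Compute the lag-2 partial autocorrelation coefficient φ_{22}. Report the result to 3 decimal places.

-0.745

φ_{22} = (r_2 − r_1²) / (1 − r_1²)
r_1² = (-0.13)² = 0.0169
Numerator = -0.716 − 0.0169 = -0.7329; denominator = 1 − 0.0169 = 0.9831
φ_{22} = -0.7329 / 0.9831 = -0.745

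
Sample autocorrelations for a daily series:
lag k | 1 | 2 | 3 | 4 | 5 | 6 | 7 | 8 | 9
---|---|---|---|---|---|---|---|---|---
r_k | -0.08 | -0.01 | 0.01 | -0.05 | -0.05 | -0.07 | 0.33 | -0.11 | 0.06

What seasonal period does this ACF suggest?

The largest autocorrelation is r_7 = 0.33; the remaining lags stay at or below 0.06.
The dominant spike at lag 7 indicates a seasonal period of 7.

7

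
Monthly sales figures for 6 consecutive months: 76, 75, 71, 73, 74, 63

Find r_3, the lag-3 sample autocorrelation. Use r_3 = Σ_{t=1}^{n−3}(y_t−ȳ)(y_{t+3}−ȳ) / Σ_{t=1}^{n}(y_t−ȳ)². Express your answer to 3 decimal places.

Mean ȳ = (76 + 75 + 71 + 73 + 74 + 63)/6 = 72.0000
Numerator Σ_{t=1}^{3}(y_t−ȳ)(y_{t+3}−ȳ) = 19.0000
Denominator Σ(y_t−ȳ)² = 112.0000
r_3 = 19.0000 / 112.0000 = 0.170

0.170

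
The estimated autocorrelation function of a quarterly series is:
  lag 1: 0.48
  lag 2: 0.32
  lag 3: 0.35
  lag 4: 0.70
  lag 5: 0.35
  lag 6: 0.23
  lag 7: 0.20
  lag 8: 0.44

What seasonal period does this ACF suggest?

4

The largest autocorrelation is r_4 = 0.70; the remaining lags stay at or below 0.48. The elevated value at lag 1 (0.48), dropping to 0.32 at lag 2, reflects decaying short-term dependence rather than seasonality.
The dominant spike at lag 4 indicates a seasonal period of 4.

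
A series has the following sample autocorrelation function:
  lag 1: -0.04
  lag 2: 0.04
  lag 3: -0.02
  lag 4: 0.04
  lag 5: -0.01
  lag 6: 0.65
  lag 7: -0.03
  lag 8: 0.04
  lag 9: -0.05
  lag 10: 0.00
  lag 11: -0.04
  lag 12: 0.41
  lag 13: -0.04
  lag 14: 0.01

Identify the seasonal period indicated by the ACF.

The largest autocorrelation is r_6 = 0.65, with a weaker echo at lag 12 (0.41); the remaining lags stay at or below 0.04.
The dominant spike at lag 6 indicates a seasonal period of 6.

6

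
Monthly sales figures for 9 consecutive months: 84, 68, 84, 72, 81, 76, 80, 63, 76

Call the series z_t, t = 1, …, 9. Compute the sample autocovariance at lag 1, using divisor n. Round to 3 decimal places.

Mean z̄ = (84 + 68 + 84 + 72 + 81 + 76 + 80 + 63 + 76)/9 = 76.0000
Σ_{t=1}^{8}(z_t−z̄)(z_{t+1}−z̄) = -232.0000
γ_1 = -232.0000 / 9 = -25.778

-25.778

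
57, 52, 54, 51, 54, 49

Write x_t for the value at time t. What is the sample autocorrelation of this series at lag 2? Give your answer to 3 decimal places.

Mean x̄ = (57 + 52 + 54 + 51 + 54 + 49)/6 = 52.8333
Deviations from mean: 4.1667, -0.8333, 1.1667, -1.8333, 1.1667, -3.8333
Σ(x_t−x̄)(x_{t+2}−x̄) = (4.8611) + (1.5278) + (1.3611) + (7.0278) = 14.7778
Denominator Σ(x_t−x̄)² = 38.8333
r_2 = 14.7778 / 38.8333 = 0.381

0.381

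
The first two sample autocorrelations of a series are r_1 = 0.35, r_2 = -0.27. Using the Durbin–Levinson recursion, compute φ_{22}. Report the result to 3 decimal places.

-0.447

φ_{22} = (r_2 − r_1²) / (1 − r_1²)
r_1² = (0.35)² = 0.1225
Numerator = -0.27 − 0.1225 = -0.3925; denominator = 1 − 0.1225 = 0.8775
φ_{22} = -0.3925 / 0.8775 = -0.447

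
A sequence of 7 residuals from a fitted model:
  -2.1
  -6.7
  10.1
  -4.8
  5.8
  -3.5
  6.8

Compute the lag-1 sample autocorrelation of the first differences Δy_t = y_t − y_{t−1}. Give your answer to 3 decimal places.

-0.841

First differences Δy: -4.6, 16.8, -14.9, 10.6, -9.3, 10.3
Mean of differences = 1.4833
Numerator Σ(Δy_t−Δȳ)(Δy_{t+1}−Δȳ) = -686.8569
Denominator Σ(Δy_t−Δȳ)² = 817.1483
r_1(Δy) = -686.8569 / 817.1483 = -0.841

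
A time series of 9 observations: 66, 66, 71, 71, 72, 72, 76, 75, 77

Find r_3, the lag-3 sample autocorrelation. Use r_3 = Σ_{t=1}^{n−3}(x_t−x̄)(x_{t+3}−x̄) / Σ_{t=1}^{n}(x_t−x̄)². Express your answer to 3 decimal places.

Mean x̄ = (66 + 66 + 71 + 71 + 72 + 72 + 76 + 75 + 77)/9 = 71.7778
Numerator Σ_{t=1}^{6}(x_t−x̄)(x_{t+3}−x̄) = 1.6296
Denominator Σ(x_t−x̄)² = 123.5556
r_3 = 1.6296 / 123.5556 = 0.013

0.013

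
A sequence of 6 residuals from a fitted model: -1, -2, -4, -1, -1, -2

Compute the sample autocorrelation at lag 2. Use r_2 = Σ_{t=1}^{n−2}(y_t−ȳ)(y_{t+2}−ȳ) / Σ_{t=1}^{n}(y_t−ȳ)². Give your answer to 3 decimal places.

Mean ȳ = (-1 − 2 − 4 − 1 − 1 − 2)/6 = -1.8333
Σ(y_t−ȳ)(y_{t+2}−ȳ) = (-1.8056) + (-0.1389) + (-1.8056) + (-0.1389) = -3.8889
Denominator Σ(y_t−ȳ)² = 6.8333
r_2 = -3.8889 / 6.8333 = -0.569

-0.569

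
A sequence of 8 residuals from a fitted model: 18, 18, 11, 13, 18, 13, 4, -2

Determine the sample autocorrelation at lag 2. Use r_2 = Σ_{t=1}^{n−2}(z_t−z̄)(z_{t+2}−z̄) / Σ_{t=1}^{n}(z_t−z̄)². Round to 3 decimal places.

-0.175

Mean z̄ = (18 + 18 + 11 + 13 + 18 + 13 + 4 − 2)/8 = 11.6250
Deviations from mean: 6.3750, 6.3750, -0.6250, 1.3750, 6.3750, 1.3750, -7.6250, -13.6250
Σ(z_t−z̄)(z_{t+2}−z̄) = (-3.9844) + (8.7656) + (-3.9844) + (1.8906) + (-48.6094) + (-18.7344) = -64.6563
Denominator Σ(z_t−z̄)² = 369.8750
r_2 = -64.6563 / 369.8750 = -0.175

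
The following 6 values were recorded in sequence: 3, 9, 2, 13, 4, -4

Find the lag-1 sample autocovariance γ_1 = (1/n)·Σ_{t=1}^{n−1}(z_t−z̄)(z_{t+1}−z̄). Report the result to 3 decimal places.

Mean z̄ = (3 + 9 + 2 + 13 + 4 − 4)/6 = 4.5000
Deviations: -1.5000, 4.5000, -2.5000, 8.5000, -0.5000, -8.5000
Σ_{t=1}^{5}(z_t−z̄)(z_{t+1}−z̄) = -39.2500
γ_1 = -39.2500 / 6 = -6.542

-6.542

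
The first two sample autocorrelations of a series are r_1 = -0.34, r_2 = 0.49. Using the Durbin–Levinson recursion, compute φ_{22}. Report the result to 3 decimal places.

φ_{22} = (r_2 − r_1²) / (1 − r_1²)
r_1² = (-0.34)² = 0.1156
Numerator = 0.49 − 0.1156 = 0.3744; denominator = 1 − 0.1156 = 0.8844
φ_{22} = 0.3744 / 0.8844 = 0.423

0.423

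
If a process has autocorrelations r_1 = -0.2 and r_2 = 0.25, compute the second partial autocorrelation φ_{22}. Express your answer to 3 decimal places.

φ_{22} = (r_2 − r_1²) / (1 − r_1²)
r_1² = (-0.2)² = 0.04
Numerator = 0.25 − 0.0400 = 0.2100; denominator = 1 − 0.0400 = 0.9600
φ_{22} = 0.2100 / 0.9600 = 0.219

0.219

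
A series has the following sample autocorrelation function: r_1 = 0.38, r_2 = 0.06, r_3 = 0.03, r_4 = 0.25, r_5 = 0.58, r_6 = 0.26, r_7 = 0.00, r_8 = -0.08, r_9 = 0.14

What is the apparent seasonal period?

The largest autocorrelation is r_5 = 0.58; the remaining lags stay at or below 0.38. The elevated value at lag 1 (0.38), dropping to 0.06 at lag 2, reflects decaying short-term dependence rather than seasonality.
The dominant spike at lag 5 indicates a seasonal period of 5.

5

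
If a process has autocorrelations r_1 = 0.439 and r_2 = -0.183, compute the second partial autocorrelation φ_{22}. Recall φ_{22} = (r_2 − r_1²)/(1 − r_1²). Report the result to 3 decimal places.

-0.465

φ_{22} = (r_2 − r_1²) / (1 − r_1²)
r_1² = (0.439)² = 0.192721
Numerator = -0.183 − 0.1927 = -0.3757; denominator = 1 − 0.1927 = 0.8073
φ_{22} = -0.3757 / 0.8073 = -0.465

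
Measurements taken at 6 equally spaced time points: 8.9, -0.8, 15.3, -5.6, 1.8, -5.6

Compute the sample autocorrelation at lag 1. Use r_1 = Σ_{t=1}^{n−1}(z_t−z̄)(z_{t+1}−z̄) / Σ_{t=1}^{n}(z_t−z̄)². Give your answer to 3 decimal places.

-0.448

Mean z̄ = (8.9 − 0.8 + 15.3 − 5.6 + 1.8 − 5.6)/6 = 2.3333
Numerator Σ_{t=1}^{5}(z_t−z̄)(z_{t+1}−z̄) = -155.6111
Denominator Σ(z_t−z̄)² = 347.2333
r_1 = -155.6111 / 347.2333 = -0.448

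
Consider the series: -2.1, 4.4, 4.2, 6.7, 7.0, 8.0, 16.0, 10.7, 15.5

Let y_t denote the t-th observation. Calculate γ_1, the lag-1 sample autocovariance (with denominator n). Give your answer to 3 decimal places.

Mean ȳ = (-2.1 + 4.4 + 4.2 + 6.7 + 7.0 + 8.0 + 16.0 + 10.7 + 15.5)/9 = 7.8222
Σ_{t=1}^{8}(y_t−ȳ)(y_{t+1}−ȳ) = 98.2762
γ_1 = 98.2762 / 9 = 10.920

10.920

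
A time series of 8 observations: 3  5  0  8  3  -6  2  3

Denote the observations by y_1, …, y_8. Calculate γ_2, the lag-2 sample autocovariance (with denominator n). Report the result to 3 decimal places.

Mean ȳ = (3 + 5 + 0 + 8 + 3 − 6 + 2 + 3)/8 = 2.2500
Σ_{t=1}^{6}(y_t−ȳ)(y_{t+2}−ȳ) = -41.3750
γ_2 = -41.3750 / 8 = -5.172

-5.172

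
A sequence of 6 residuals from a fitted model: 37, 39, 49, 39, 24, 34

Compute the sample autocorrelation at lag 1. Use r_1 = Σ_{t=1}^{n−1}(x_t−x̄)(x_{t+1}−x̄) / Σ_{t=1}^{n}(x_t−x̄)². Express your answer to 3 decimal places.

Mean x̄ = (37 + 39 + 49 + 39 + 24 + 34)/6 = 37.0000
Deviations from mean: 0.0000, 2.0000, 12.0000, 2.0000, -13.0000, -3.0000
Numerator Σ_{t=1}^{5}(x_t−x̄)(x_{t+1}−x̄) = 61.0000
Denominator Σ(x_t−x̄)² = 330.0000
r_1 = 61.0000 / 330.0000 = 0.185

0.185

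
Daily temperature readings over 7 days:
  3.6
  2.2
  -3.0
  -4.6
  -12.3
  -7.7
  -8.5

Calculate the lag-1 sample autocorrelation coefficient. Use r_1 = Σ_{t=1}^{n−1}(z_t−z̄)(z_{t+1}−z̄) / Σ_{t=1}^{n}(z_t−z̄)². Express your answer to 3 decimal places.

0.517

Mean z̄ = (3.6 + 2.2 − 3.0 − 4.6 − 12.3 − 7.7 − 8.5)/7 = -4.3286
Deviations from mean: 7.9286, 6.5286, 1.3286, -0.2714, -7.9714, -3.3714, -4.1714
Σ(z_t−z̄)(z_{t+1}−z̄) = (51.7622) + (8.6737) + (-0.3606) + (2.1637) + (26.8751) + (14.0637) = 103.1778
Denominator Σ(z_t−z̄)² = 199.6343
r_1 = 103.1778 / 199.6343 = 0.517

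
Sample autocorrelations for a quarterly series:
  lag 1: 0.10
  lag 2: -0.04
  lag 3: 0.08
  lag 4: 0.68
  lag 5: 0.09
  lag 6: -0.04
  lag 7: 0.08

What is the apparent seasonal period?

The largest autocorrelation is r_4 = 0.68; the remaining lags stay at or below 0.10.
The dominant spike at lag 4 indicates a seasonal period of 4.

4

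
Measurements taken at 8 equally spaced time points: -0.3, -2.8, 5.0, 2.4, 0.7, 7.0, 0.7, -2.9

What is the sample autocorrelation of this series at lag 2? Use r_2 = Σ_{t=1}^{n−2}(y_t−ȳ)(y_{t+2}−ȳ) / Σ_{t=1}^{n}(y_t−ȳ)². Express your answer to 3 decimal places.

Mean ȳ = (-0.3 − 2.8 + 5.0 + 2.4 + 0.7 + 7.0 + 0.7 − 2.9)/8 = 1.2250
Deviations from mean: -1.5250, -4.0250, 3.7750, 1.1750, -0.5250, 5.7750, -0.5250, -4.1250
Σ(y_t−ȳ)(y_{t+2}−ȳ) = (-5.7569) + (-4.7294) + (-1.9819) + (6.7856) + (0.2756) + (-23.8219) = -29.2288
Denominator Σ(y_t−ȳ)² = 85.0750
r_2 = -29.2288 / 85.0750 = -0.344

-0.344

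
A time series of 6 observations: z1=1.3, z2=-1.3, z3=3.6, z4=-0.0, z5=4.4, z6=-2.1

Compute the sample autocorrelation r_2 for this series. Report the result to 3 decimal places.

0.439

Mean z̄ = (1.3 − 1.3 + 3.6 − 0.0 + 4.4 − 2.1)/6 = 0.9833
Deviations from mean: 0.3167, -2.2833, 2.6167, -0.9833, 3.4167, -3.0833
Σ(z_t−z̄)(z_{t+2}−z̄) = (0.8286) + (2.2453) + (8.9403) + (3.0319) = 15.0461
Denominator Σ(z_t−z̄)² = 34.3083
r_2 = 15.0461 / 34.3083 = 0.439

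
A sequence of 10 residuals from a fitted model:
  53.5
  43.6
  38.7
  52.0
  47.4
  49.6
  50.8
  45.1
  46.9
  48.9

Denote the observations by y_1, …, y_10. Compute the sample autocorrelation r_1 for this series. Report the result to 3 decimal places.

-0.168

Mean ȳ = (53.5 + 43.6 + 38.7 + 52.0 + 47.4 + 49.6 + 50.8 + 45.1 + 46.9 + 48.9)/10 = 47.6500
Numerator Σ_{t=1}^{9}(y_t−ȳ)(y_{t+1}−ȳ) = -28.8675
Denominator Σ(y_t−ȳ)² = 172.0650
r_1 = -28.8675 / 172.0650 = -0.168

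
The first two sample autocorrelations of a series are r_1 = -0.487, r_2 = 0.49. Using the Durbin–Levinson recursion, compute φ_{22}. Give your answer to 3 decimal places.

0.331

φ_{22} = (r_2 − r_1²) / (1 − r_1²)
r_1² = (-0.487)² = 0.237169
Numerator = 0.49 − 0.2372 = 0.2528; denominator = 1 − 0.2372 = 0.7628
φ_{22} = 0.2528 / 0.7628 = 0.331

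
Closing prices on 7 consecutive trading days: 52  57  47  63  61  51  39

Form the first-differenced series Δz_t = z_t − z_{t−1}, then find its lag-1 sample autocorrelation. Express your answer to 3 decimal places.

-0.199

First differences Δz: 5, -10, 16, -2, -10, -12
Mean of differences = -2.1667
Numerator Σ(Δz_t−Δz̄)(Δz_{t+1}−Δz̄) = -119.6944
Denominator Σ(Δz_t−Δz̄)² = 600.8333
r_1(Δz) = -119.6944 / 600.8333 = -0.199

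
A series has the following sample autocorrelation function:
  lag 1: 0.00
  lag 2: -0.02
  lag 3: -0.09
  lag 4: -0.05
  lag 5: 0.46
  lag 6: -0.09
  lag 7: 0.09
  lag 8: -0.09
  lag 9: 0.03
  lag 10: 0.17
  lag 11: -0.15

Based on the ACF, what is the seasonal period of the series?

The largest autocorrelation is r_5 = 0.46, with a weaker echo at lag 10 (0.17); the remaining lags stay at or below 0.09.
The dominant spike at lag 5 indicates a seasonal period of 5.

5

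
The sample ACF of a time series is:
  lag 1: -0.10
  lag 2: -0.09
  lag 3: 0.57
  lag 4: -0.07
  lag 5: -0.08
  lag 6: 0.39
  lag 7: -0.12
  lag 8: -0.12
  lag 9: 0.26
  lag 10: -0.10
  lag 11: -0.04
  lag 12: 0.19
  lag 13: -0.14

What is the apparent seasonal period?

The largest autocorrelation is r_3 = 0.57, with weaker echoes at lags 6 (0.39), 9 (0.26) and 12 (0.19); the remaining lags stay at or below -0.04.
The dominant spike at lag 3 indicates a seasonal period of 3.

3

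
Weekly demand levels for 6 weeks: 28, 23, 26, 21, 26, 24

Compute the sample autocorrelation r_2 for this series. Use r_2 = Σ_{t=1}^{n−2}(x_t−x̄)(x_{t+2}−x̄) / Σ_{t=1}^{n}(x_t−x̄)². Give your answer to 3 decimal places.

Mean x̄ = (28 + 23 + 26 + 21 + 26 + 24)/6 = 24.6667
Numerator Σ_{t=1}^{4}(x_t−x̄)(x_{t+2}−x̄) = 14.7778
Denominator Σ(x_t−x̄)² = 31.3333
r_2 = 14.7778 / 31.3333 = 0.472

0.472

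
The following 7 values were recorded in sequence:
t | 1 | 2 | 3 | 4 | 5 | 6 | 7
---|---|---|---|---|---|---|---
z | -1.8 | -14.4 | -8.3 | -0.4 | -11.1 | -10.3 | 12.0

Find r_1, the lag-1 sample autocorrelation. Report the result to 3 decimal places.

-0.202

Mean z̄ = (-1.8 − 14.4 − 8.3 − 0.4 − 11.1 − 10.3 + 12.0)/7 = -4.9000
Deviations from mean: 3.1000, -9.5000, -3.4000, 4.5000, -6.2000, -5.4000, 16.9000
Σ(z_t−z̄)(z_{t+1}−z̄) = (-29.4500) + (32.3000) + (-15.3000) + (-27.9000) + (33.4800) + (-91.2600) = -98.1300
Denominator Σ(z_t−z̄)² = 484.8800
r_1 = -98.1300 / 484.8800 = -0.202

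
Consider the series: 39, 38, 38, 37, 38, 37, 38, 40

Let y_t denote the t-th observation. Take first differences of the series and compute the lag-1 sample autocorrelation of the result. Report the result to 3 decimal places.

First differences Δy: -1, 0, -1, 1, -1, 1, 2
Mean of differences = 0.1429
Numerator Σ(Δy_t−Δȳ)(Δy_{t+1}−Δȳ) = -1.0204
Denominator Σ(Δy_t−Δȳ)² = 8.8571
r_1(Δy) = -1.0204 / 8.8571 = -0.115

-0.115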